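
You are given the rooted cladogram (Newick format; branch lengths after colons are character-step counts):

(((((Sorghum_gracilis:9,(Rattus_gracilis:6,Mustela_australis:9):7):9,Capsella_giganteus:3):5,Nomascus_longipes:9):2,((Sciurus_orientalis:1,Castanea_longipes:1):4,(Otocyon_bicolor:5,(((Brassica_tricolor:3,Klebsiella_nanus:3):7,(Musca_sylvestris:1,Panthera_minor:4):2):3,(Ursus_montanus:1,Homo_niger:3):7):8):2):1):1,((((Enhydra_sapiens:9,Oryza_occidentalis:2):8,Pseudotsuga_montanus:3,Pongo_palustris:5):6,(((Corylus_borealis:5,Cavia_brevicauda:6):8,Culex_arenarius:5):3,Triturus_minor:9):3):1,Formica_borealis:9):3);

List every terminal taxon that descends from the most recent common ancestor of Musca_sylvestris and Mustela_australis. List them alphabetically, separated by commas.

Tracing Musca_sylvestris: it sits inside (Musca_sylvestris,Panthera_minor).
Tracing Mustela_australis: it sits inside (Rattus_gracilis,Mustela_australis).
The smallest clade enclosing both is ((((Sorghum_gracilis,(Rattus_gracilis,Mustela_australis)),Capsella_giganteus),Nomascus_longipes),((Sciurus_orientalis,Castanea_longipes),(Otocyon_bicolor,(((Brassica_tricolor,Klebsiella_nanus),(Musca_sylvestris,Panthera_minor)),(Ursus_montanus,Homo_niger))))); the answer is its 14 terminal taxa in alphabetical order.

Brassica_tricolor, Capsella_giganteus, Castanea_longipes, Homo_niger, Klebsiella_nanus, Musca_sylvestris, Mustela_australis, Nomascus_longipes, Otocyon_bicolor, Panthera_minor, Rattus_gracilis, Sciurus_orientalis, Sorghum_gracilis, Ursus_montanus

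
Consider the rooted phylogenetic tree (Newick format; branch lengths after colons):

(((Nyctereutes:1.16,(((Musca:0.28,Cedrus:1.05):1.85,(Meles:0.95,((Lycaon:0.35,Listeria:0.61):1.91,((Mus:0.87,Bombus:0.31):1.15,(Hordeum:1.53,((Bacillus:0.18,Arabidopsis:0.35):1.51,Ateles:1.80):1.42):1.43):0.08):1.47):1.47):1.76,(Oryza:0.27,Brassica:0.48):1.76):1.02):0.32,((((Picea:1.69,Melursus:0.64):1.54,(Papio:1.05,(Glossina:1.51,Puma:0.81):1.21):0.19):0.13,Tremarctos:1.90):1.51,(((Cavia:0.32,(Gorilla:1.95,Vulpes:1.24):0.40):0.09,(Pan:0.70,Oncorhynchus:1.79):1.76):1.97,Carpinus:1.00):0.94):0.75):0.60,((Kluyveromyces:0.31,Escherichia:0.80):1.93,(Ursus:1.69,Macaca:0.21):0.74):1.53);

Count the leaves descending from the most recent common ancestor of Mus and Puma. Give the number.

26

The MRCA of Mus and Puma is the node subtending ((Nyctereutes,(((Musca,Cedrus),(Meles,((Lycaon,Listeria),((Mus,Bombus),(Hordeum,((Bacillus,Arabidopsis),Ateles)))))),(Oryza,Brassica))),((((Picea,Melursus),(Papio,(Glossina,Puma))),Tremarctos),(((Cavia,(Gorilla,Vulpes)),(Pan,Oncorhynchus)),Carpinus))).
That clade contains 26 terminal taxa: Arabidopsis, Ateles, Bacillus, Bombus, Brassica, Carpinus, Cavia, Cedrus, Glossina, Gorilla, Hordeum, Listeria, Lycaon, Meles, Melursus, Mus, Musca, Nyctereutes, Oncorhynchus, Oryza, Pan, Papio, Picea, Puma, Tremarctos, Vulpes.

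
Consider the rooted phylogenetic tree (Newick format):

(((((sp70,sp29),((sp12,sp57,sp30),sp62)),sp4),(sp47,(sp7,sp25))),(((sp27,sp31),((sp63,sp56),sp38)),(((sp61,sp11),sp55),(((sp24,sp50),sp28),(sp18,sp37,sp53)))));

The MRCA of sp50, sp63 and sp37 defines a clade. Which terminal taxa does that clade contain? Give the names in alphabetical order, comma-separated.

Tracing sp50: it sits inside (sp24,sp50).
Tracing sp63: it sits inside (sp63,sp56).
Tracing sp37: it sits inside (sp18,sp37,sp53).
The smallest clade enclosing all 3 is (((sp27,sp31),((sp63,sp56),sp38)),(((sp61,sp11),sp55),(((sp24,sp50),sp28),(sp18,sp37,sp53)))); the answer is its 14 terminal taxa in alphabetical order.

sp11, sp18, sp24, sp27, sp28, sp31, sp37, sp38, sp50, sp53, sp55, sp56, sp61, sp63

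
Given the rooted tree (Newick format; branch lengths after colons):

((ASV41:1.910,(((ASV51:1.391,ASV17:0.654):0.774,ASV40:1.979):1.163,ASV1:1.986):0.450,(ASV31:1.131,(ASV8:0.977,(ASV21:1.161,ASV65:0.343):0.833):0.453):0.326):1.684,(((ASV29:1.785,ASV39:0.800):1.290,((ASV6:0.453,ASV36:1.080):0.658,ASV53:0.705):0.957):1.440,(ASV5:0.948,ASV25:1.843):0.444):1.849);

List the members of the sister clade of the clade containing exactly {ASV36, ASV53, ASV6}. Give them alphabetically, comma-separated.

The clade containing exactly {ASV36, ASV53, ASV6} attaches to the tree at the node subtending ((ASV29,ASV39),((ASV6,ASV36),ASV53)).
The other lineage descending from that same node — the sister group — is (ASV29,ASV39); its 2 tips in alphabetical order are the answer.

ASV29, ASV39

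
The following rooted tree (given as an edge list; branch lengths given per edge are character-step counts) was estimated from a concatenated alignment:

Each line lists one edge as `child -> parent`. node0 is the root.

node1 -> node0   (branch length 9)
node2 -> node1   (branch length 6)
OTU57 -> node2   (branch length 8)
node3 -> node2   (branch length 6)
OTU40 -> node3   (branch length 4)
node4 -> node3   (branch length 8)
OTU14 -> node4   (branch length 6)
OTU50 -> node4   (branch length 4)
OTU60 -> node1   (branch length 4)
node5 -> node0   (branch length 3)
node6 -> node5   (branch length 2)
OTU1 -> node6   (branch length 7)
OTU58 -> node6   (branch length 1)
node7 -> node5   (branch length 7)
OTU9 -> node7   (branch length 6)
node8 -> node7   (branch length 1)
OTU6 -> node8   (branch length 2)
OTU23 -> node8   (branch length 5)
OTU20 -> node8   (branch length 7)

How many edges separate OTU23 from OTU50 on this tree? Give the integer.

The MRCA of OTU23 and OTU50 is the root of the tree.
From OTU23 up to that node: 4 branches. From OTU50 up to the same node: 5 branches. Total: 4 + 5 = 9.

9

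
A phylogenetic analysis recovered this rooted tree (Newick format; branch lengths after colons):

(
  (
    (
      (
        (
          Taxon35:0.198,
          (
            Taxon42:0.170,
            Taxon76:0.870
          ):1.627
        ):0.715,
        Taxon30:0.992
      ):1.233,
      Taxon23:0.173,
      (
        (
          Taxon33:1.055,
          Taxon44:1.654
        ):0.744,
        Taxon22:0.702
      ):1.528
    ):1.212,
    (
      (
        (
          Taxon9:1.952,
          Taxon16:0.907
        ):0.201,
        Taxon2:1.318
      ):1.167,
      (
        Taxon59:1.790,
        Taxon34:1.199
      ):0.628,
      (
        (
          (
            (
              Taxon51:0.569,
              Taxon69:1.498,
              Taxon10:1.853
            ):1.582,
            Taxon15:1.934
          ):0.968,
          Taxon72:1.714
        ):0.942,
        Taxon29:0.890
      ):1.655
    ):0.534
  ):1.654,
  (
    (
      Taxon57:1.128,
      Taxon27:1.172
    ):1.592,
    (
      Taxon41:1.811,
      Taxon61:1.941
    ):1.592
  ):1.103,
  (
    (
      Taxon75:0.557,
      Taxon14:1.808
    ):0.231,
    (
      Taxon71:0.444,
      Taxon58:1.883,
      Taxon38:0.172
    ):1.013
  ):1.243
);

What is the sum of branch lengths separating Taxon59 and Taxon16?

4.693

The path runs Taxon59 → … → MRCA → … → Taxon16; the MRCA is the node subtending (((Taxon9,Taxon16),Taxon2),(Taxon59,Taxon34),((((Taxon51,Taxon69,Taxon10),Taxon15),Taxon72),Taxon29)).
Branch lengths along that path: 1.790 + 0.628 + 1.167 + 0.201 + 0.907 = 4.693.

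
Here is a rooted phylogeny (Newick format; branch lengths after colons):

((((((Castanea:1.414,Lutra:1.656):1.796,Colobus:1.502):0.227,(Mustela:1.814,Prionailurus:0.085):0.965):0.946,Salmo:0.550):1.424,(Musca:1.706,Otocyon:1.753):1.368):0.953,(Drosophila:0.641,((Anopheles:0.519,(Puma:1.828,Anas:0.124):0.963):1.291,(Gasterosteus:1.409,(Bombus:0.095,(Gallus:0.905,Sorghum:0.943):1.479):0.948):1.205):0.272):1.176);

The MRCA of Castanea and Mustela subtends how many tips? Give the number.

5

The MRCA of Castanea and Mustela is the node subtending (((Castanea,Lutra),Colobus),(Mustela,Prionailurus)).
That clade contains 5 terminal taxa: Castanea, Colobus, Lutra, Mustela, Prionailurus.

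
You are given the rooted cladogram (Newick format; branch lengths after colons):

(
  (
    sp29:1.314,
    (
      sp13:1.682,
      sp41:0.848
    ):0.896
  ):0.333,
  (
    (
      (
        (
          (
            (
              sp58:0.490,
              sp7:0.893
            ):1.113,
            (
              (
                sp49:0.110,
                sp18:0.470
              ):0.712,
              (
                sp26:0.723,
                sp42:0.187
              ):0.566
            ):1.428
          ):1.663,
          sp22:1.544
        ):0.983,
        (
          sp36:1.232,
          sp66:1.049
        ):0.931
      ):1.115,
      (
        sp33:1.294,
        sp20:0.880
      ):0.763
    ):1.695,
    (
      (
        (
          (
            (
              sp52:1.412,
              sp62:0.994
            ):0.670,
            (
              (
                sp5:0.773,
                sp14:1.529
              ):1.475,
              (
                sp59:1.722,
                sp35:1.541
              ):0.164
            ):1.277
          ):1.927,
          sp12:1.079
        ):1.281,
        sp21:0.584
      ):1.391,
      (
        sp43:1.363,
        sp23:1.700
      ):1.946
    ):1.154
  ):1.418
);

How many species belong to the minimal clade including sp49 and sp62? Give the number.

21

The MRCA of sp49 and sp62 is the node subtending ((((((sp58,sp7),((sp49,sp18),(sp26,sp42))),sp22),(sp36,sp66)),(sp33,sp20)),(((((sp52,sp62),((sp5,sp14),(sp59,sp35))),sp12),sp21),(sp43,sp23))).
That clade contains 21 terminal taxa: sp12, sp14, sp18, sp20, sp21, sp22, sp23, sp26, sp33, sp35, sp36, sp42, sp43, sp49, sp5, sp52, sp58, sp59, sp62, sp66, sp7.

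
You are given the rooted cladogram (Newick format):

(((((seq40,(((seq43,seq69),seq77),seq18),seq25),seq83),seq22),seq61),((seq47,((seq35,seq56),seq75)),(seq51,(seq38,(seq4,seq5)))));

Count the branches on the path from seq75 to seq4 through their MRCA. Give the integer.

7

The MRCA of seq75 and seq4 is the node subtending ((seq47,((seq35,seq56),seq75)),(seq51,(seq38,(seq4,seq5)))).
From seq75 up to that node: 3 branches. From seq4 up to the same node: 4 branches. Total: 3 + 4 = 7.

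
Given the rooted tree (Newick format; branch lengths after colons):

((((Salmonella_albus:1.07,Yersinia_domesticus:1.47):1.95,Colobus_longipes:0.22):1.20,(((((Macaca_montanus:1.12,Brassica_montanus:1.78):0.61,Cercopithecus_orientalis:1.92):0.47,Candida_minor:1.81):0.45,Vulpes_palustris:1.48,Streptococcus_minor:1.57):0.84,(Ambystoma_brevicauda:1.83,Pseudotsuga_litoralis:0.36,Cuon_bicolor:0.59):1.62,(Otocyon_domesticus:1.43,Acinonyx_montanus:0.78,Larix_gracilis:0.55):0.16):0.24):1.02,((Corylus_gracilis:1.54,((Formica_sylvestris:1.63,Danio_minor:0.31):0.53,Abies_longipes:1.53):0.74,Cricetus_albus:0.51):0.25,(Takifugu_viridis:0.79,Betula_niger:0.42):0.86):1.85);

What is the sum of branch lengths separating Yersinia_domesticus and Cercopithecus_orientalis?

The path runs Yersinia_domesticus → … → MRCA → … → Cercopithecus_orientalis; the MRCA is the node subtending (((Salmonella_albus,Yersinia_domesticus),Colobus_longipes),(((((Macaca_montanus,Brassica_montanus),Cercopithecus_orientalis),Candida_minor),Vulpes_palustris,Streptococcus_minor),(Ambystoma_brevicauda,Pseudotsuga_litoralis,Cuon_bicolor),(Otocyon_domesticus,Acinonyx_montanus,Larix_gracilis))).
Branch lengths along that path: 1.47 + 1.95 + 1.20 + 0.24 + 0.84 + 0.45 + 0.47 + 1.92 = 8.54.

8.54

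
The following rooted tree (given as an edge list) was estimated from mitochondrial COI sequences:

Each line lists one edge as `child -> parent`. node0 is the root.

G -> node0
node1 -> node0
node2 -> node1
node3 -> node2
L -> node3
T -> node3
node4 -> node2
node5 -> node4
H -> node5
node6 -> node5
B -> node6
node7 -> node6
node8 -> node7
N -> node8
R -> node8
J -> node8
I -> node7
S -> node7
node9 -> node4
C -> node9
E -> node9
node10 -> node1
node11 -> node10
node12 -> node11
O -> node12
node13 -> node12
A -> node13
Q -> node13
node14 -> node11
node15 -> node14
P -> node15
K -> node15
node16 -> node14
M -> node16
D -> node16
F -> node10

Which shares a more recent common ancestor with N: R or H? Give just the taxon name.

R

The MRCA of N and R subtends (N,R,J) (3 taxa).
The MRCA of N and H subtends (H,(B,((N,R,J),I,S))) (7 taxa).
The first is nested inside the second, so N shares a more recent common ancestor with R.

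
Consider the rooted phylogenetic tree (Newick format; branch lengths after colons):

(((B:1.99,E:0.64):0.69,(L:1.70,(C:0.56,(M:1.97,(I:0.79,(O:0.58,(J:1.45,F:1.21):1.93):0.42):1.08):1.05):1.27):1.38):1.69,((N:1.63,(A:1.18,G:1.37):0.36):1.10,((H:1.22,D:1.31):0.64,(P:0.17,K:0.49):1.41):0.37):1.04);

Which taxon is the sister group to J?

F

J attaches to the tree at the node subtending (J,F).
The other lineage descending from that same node — the sister group — is the single tip F.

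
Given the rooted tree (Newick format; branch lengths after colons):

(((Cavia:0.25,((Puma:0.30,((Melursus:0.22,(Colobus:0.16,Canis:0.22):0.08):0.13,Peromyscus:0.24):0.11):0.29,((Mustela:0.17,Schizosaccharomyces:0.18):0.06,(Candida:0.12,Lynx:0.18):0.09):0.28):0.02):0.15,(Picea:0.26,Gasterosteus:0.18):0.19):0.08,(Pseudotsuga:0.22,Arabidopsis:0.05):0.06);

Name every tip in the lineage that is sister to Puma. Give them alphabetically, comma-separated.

Puma attaches to the tree at the node subtending (Puma,((Melursus,(Colobus,Canis)),Peromyscus)).
The other lineage descending from that same node — the sister group — is ((Melursus,(Colobus,Canis)),Peromyscus); its 4 tips in alphabetical order are the answer.

Canis, Colobus, Melursus, Peromyscus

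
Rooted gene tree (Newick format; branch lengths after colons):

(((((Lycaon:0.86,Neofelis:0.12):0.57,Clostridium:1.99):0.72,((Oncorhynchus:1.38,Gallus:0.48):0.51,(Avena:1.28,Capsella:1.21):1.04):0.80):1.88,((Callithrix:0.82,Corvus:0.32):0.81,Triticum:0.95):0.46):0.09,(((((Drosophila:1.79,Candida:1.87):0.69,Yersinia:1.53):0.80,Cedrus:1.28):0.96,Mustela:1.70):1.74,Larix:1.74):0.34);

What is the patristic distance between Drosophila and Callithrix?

The path runs Drosophila → … → MRCA → … → Callithrix; the MRCA is the root of the tree.
Branch lengths along that path: 1.79 + 0.69 + 0.80 + 0.96 + 1.74 + 0.34 + 0.09 + 0.46 + 0.81 + 0.82 = 8.50.

8.50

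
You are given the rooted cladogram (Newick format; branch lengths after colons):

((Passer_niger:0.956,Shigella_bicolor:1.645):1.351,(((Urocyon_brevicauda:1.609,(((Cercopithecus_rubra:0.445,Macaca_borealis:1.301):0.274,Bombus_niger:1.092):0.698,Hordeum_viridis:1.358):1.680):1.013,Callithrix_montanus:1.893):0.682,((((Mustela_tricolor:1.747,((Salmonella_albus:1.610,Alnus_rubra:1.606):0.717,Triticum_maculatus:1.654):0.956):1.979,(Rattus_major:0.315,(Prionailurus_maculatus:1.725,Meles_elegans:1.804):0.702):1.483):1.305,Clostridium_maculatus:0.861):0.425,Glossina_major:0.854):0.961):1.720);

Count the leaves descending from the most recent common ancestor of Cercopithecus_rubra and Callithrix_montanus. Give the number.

The MRCA of Cercopithecus_rubra and Callithrix_montanus is the node subtending ((Urocyon_brevicauda,(((Cercopithecus_rubra,Macaca_borealis),Bombus_niger),Hordeum_viridis)),Callithrix_montanus).
That clade contains 6 terminal taxa: Bombus_niger, Callithrix_montanus, Cercopithecus_rubra, Hordeum_viridis, Macaca_borealis, Urocyon_brevicauda.

6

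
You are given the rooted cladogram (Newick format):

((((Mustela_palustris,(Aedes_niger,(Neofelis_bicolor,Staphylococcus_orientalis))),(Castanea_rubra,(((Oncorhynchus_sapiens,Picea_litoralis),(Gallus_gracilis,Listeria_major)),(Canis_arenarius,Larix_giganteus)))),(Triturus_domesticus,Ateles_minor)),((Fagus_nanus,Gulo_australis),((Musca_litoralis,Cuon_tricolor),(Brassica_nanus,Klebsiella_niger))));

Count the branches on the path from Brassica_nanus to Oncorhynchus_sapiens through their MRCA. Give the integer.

The MRCA of Brassica_nanus and Oncorhynchus_sapiens is the root of the tree.
From Brassica_nanus up to that node: 4 branches. From Oncorhynchus_sapiens up to the same node: 7 branches. Total: 4 + 7 = 11.

11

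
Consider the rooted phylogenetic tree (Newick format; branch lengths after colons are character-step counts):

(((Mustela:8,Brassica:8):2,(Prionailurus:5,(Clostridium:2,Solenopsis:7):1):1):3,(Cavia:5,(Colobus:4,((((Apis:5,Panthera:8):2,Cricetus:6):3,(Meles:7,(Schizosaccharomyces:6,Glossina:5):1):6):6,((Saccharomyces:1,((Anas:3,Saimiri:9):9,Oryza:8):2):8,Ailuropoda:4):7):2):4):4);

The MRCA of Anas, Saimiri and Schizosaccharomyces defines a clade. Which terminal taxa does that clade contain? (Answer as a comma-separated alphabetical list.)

Tracing Anas: it sits inside (Anas,Saimiri).
Tracing Saimiri: it sits inside (Anas,Saimiri).
Tracing Schizosaccharomyces: it sits inside (Schizosaccharomyces,Glossina).
The smallest clade enclosing all 3 is ((((Apis,Panthera),Cricetus),(Meles,(Schizosaccharomyces,Glossina))),((Saccharomyces,((Anas,Saimiri),Oryza)),Ailuropoda)); the answer is its 11 terminal taxa in alphabetical order.

Ailuropoda, Anas, Apis, Cricetus, Glossina, Meles, Oryza, Panthera, Saccharomyces, Saimiri, Schizosaccharomyces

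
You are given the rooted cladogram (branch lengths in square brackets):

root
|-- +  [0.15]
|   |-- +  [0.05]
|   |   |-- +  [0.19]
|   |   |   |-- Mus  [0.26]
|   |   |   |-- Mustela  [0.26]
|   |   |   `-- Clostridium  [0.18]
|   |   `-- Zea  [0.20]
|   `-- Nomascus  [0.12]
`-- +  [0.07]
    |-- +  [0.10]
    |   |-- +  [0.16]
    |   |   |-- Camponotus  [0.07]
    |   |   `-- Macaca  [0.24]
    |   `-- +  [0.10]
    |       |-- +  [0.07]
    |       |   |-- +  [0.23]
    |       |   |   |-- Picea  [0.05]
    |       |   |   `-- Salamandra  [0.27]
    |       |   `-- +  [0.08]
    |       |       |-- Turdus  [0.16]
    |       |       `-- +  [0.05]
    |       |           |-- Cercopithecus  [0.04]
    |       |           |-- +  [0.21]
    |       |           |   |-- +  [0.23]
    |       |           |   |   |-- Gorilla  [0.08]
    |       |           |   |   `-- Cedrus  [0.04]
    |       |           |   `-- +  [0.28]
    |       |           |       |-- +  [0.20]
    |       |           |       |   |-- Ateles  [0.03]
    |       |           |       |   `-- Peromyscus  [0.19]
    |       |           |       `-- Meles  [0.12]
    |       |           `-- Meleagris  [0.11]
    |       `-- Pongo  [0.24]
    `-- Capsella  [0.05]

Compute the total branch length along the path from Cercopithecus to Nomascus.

The path runs Cercopithecus → … → MRCA → … → Nomascus; the MRCA is the root of the tree.
Branch lengths along that path: 0.04 + 0.05 + 0.08 + 0.07 + 0.10 + 0.10 + 0.07 + 0.15 + 0.12 = 0.78.

0.78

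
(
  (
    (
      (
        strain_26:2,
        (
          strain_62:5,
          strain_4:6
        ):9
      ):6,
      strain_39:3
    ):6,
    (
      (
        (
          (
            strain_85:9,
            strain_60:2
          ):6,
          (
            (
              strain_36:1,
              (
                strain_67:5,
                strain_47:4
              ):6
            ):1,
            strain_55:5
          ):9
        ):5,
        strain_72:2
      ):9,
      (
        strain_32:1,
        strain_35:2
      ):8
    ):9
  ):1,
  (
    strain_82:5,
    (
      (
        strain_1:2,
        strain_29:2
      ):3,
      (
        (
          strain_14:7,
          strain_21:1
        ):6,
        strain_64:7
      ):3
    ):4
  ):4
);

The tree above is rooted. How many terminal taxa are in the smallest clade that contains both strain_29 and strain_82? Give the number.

6

The MRCA of strain_29 and strain_82 is the node subtending (strain_82,((strain_1,strain_29),((strain_14,strain_21),strain_64))).
That clade contains 6 terminal taxa: strain_1, strain_14, strain_21, strain_29, strain_64, strain_82.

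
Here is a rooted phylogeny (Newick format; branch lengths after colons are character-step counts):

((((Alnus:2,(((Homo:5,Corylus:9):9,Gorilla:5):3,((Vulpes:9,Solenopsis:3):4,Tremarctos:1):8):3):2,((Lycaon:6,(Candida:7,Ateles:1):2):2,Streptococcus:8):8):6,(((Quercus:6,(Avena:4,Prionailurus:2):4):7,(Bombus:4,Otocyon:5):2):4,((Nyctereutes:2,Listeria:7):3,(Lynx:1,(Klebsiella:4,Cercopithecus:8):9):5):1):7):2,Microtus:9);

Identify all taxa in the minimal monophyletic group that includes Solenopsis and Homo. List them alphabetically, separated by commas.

Tracing Solenopsis: it sits inside (Vulpes,Solenopsis).
Tracing Homo: it sits inside (Homo,Corylus).
The smallest clade enclosing both is (((Homo,Corylus),Gorilla),((Vulpes,Solenopsis),Tremarctos)); the answer is its 6 terminal taxa in alphabetical order.

Corylus, Gorilla, Homo, Solenopsis, Tremarctos, Vulpes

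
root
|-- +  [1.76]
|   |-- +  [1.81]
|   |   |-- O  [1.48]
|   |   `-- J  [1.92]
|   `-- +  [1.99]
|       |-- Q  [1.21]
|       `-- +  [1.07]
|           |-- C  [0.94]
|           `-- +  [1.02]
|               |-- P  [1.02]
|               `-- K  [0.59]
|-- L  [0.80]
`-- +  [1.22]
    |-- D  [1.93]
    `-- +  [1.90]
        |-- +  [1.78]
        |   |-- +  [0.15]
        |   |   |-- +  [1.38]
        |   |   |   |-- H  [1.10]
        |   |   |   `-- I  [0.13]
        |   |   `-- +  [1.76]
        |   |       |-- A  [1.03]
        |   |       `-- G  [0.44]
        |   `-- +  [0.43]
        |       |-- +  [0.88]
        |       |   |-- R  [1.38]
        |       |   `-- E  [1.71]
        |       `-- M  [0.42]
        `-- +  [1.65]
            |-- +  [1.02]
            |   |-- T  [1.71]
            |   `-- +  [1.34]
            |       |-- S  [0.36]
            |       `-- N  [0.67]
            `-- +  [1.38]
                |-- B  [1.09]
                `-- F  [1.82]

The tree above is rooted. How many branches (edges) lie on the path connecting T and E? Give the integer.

7

The MRCA of T and E is the node subtending ((((H,I),(A,G)),((R,E),M)),((T,(S,N)),(B,F))).
From T up to that node: 3 branches. From E up to the same node: 4 branches. Total: 3 + 4 = 7.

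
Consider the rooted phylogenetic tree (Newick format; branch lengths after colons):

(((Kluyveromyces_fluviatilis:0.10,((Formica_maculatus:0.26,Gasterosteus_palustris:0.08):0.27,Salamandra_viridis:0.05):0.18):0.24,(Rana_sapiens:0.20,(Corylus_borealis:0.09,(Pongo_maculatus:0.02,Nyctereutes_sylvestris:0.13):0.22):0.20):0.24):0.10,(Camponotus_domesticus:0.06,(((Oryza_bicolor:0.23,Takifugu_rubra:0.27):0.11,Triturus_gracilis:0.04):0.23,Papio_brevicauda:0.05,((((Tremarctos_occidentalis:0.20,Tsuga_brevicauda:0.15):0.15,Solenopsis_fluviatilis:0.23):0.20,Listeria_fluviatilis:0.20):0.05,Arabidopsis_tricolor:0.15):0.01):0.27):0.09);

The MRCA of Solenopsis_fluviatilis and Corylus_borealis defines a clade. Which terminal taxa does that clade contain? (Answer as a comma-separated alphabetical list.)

Arabidopsis_tricolor, Camponotus_domesticus, Corylus_borealis, Formica_maculatus, Gasterosteus_palustris, Kluyveromyces_fluviatilis, Listeria_fluviatilis, Nyctereutes_sylvestris, Oryza_bicolor, Papio_brevicauda, Pongo_maculatus, Rana_sapiens, Salamandra_viridis, Solenopsis_fluviatilis, Takifugu_rubra, Tremarctos_occidentalis, Triturus_gracilis, Tsuga_brevicauda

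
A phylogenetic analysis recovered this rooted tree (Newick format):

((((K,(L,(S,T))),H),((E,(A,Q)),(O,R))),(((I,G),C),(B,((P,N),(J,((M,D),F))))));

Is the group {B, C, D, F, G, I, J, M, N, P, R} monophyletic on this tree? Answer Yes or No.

The MRCA of the listed taxa is the root, so the smallest clade containing them is the whole tree.
That clade also contains A, E, H, K, L, O, Q, S, T, which are not in the proposed group, so the group is not monophyletic.

No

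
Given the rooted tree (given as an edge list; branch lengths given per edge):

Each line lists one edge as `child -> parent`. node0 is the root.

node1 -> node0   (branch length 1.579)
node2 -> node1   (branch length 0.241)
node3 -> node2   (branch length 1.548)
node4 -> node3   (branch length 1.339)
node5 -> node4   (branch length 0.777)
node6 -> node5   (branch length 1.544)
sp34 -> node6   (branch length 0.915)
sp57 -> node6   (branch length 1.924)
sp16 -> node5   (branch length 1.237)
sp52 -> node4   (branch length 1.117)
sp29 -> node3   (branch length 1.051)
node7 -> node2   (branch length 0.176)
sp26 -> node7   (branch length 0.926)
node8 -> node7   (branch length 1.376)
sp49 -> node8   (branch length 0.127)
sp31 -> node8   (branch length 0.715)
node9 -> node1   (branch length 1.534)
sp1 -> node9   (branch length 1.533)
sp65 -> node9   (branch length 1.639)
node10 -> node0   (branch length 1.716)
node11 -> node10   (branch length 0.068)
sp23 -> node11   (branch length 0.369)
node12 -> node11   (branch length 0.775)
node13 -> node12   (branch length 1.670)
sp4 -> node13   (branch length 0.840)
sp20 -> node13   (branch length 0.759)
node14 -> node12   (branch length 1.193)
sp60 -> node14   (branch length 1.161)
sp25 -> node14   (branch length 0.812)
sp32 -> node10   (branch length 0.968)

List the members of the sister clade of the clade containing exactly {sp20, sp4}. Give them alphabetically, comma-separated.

sp25, sp60

The clade containing exactly {sp20, sp4} attaches to the tree at the node subtending ((sp4,sp20),(sp60,sp25)).
The other lineage descending from that same node — the sister group — is (sp60,sp25); its 2 tips in alphabetical order are the answer.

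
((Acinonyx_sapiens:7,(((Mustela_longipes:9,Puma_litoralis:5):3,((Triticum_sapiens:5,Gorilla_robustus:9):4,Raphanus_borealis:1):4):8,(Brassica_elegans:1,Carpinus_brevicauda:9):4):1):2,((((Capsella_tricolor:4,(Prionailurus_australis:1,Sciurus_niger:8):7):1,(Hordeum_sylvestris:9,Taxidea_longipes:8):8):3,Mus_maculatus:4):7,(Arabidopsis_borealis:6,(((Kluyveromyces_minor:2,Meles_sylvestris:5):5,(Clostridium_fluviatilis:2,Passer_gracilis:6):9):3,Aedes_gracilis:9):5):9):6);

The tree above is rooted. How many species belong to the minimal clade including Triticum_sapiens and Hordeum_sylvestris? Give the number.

The MRCA of Triticum_sapiens and Hordeum_sylvestris is the root, so the clade is the entire tree.
That clade contains 20 terminal taxa: Acinonyx_sapiens, Aedes_gracilis, Arabidopsis_borealis, Brassica_elegans, Capsella_tricolor, Carpinus_brevicauda, Clostridium_fluviatilis, Gorilla_robustus, Hordeum_sylvestris, Kluyveromyces_minor, Meles_sylvestris, Mus_maculatus, Mustela_longipes, Passer_gracilis, Prionailurus_australis, Puma_litoralis, Raphanus_borealis, Sciurus_niger, Taxidea_longipes, Triticum_sapiens.

20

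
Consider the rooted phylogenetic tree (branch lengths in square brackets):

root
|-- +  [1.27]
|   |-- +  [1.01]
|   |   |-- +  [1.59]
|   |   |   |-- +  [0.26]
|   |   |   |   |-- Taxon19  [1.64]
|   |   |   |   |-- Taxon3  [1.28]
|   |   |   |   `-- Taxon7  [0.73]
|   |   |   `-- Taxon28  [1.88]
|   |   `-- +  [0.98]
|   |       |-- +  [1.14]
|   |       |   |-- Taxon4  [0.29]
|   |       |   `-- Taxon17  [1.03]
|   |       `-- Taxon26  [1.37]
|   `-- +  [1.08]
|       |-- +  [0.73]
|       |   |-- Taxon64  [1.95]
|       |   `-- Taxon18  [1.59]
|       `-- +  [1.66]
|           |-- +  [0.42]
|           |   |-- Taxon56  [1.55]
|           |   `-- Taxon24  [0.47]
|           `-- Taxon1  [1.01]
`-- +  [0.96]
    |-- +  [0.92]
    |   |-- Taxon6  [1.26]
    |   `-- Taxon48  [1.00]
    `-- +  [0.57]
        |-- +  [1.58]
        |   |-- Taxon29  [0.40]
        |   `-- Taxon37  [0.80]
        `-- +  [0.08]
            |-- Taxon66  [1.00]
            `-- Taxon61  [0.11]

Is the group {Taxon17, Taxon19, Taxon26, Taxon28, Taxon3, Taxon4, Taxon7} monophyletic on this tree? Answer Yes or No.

Yes

The most recent common ancestor of these taxa subtends (((Taxon19,Taxon3,Taxon7),Taxon28),((Taxon4,Taxon17),Taxon26)).
That clade has exactly 7 tips — every listed taxon and nothing else — so the group is monophyletic.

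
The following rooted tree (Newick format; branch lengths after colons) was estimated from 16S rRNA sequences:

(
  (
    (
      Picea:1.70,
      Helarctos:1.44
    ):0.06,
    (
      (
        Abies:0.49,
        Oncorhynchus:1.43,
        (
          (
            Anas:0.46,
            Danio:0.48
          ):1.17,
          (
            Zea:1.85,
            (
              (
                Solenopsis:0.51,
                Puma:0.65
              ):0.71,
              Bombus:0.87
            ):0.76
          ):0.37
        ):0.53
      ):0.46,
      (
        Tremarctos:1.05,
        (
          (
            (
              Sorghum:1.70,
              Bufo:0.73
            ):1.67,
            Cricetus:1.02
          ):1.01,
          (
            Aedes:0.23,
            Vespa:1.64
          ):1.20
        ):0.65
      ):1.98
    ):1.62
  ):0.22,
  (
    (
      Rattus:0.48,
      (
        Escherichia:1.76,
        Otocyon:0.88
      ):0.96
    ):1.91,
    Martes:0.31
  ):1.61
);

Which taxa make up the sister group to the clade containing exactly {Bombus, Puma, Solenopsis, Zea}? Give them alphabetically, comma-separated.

Anas, Danio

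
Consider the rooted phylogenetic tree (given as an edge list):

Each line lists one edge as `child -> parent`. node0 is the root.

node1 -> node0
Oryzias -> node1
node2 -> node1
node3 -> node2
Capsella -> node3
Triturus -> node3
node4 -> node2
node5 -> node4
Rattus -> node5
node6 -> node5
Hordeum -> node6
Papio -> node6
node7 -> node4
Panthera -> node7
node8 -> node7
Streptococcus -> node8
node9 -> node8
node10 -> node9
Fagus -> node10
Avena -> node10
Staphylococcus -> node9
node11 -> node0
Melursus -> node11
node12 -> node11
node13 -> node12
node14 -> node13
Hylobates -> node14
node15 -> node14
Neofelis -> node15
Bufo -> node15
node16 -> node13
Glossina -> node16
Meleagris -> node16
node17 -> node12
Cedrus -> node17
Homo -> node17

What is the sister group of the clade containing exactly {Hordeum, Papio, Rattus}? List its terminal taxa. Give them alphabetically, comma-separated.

Avena, Fagus, Panthera, Staphylococcus, Streptococcus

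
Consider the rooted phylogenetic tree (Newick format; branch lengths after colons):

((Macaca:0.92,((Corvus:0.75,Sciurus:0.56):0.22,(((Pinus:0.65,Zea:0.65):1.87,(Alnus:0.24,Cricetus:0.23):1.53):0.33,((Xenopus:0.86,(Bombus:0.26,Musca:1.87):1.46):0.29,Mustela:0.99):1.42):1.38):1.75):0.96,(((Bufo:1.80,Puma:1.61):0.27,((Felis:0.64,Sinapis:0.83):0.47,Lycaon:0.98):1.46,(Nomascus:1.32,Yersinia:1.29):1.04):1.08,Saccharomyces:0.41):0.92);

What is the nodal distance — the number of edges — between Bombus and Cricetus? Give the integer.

7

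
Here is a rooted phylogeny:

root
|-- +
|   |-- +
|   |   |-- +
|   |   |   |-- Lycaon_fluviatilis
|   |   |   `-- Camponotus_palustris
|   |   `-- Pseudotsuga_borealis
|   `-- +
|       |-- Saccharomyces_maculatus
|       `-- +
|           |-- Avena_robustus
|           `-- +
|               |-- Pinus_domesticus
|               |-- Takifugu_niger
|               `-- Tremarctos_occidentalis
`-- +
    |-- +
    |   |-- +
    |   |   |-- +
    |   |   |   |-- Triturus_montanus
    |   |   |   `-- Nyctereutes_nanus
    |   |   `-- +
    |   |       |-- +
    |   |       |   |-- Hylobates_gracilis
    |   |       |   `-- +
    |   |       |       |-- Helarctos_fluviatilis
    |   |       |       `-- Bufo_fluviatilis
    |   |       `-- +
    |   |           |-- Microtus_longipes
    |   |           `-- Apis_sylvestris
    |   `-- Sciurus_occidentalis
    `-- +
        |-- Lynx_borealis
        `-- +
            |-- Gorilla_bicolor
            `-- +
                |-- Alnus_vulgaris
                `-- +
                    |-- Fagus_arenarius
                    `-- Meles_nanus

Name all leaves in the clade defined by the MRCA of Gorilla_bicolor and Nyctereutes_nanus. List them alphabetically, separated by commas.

Tracing Gorilla_bicolor: it sits inside (Gorilla_bicolor,(Alnus_vulgaris,(Fagus_arenarius,Meles_nanus))).
Tracing Nyctereutes_nanus: it sits inside (Triturus_montanus,Nyctereutes_nanus).
The smallest clade enclosing both is ((((Triturus_montanus,Nyctereutes_nanus),((Hylobates_gracilis,(Helarctos_fluviatilis,Bufo_fluviatilis)),(Microtus_longipes,Apis_sylvestris))),Sciurus_occidentalis),(Lynx_borealis,(Gorilla_bicolor,(Alnus_vulgaris,(Fagus_arenarius,Meles_nanus))))); the answer is its 13 terminal taxa in alphabetical order.

Alnus_vulgaris, Apis_sylvestris, Bufo_fluviatilis, Fagus_arenarius, Gorilla_bicolor, Helarctos_fluviatilis, Hylobates_gracilis, Lynx_borealis, Meles_nanus, Microtus_longipes, Nyctereutes_nanus, Sciurus_occidentalis, Triturus_montanus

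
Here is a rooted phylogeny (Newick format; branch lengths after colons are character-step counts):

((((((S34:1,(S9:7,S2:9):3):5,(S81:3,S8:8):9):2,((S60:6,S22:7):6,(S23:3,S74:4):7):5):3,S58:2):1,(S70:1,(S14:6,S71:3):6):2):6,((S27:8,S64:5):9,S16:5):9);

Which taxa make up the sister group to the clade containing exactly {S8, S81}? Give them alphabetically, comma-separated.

S2, S34, S9

The clade containing exactly {S8, S81} attaches to the tree at the node subtending ((S34,(S9,S2)),(S81,S8)).
The other lineage descending from that same node — the sister group — is (S34,(S9,S2)); its 3 tips in alphabetical order are the answer.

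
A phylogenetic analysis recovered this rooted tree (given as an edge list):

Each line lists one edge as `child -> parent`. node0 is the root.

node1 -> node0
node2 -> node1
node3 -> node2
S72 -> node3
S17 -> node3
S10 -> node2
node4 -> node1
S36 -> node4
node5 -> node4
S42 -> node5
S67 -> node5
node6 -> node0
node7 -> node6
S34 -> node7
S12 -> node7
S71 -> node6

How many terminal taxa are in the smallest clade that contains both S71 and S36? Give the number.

9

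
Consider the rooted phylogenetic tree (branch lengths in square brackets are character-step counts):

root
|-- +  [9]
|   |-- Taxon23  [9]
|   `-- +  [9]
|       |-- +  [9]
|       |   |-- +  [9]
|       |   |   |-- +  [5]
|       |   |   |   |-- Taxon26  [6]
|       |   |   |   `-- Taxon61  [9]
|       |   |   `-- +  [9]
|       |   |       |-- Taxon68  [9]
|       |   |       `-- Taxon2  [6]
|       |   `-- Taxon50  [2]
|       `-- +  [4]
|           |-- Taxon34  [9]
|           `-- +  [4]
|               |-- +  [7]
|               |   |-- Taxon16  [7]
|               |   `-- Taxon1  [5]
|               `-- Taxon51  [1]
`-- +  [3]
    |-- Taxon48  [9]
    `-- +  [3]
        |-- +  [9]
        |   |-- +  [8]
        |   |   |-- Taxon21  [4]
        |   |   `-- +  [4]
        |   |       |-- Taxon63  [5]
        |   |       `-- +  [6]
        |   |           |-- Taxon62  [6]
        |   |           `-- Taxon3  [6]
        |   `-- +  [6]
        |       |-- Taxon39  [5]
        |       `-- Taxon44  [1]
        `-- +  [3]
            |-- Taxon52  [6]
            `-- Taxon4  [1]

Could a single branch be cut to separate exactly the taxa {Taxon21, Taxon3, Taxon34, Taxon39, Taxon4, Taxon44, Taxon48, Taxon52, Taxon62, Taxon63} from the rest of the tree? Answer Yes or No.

No

The MRCA of the listed taxa is the root, so the smallest clade containing them is the whole tree.
That clade also contains Taxon1, Taxon16, Taxon2, Taxon23, Taxon26, Taxon50, Taxon51, Taxon61, Taxon68, which are not in the proposed group, so the group is not monophyletic.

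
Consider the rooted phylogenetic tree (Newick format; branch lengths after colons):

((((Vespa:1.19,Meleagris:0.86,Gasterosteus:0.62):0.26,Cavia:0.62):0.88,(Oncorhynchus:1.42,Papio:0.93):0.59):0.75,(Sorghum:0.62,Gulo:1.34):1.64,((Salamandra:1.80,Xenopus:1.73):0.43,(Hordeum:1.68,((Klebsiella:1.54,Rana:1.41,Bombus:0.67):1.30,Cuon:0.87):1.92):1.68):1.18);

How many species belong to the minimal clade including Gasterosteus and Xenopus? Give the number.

15

The MRCA of Gasterosteus and Xenopus is the root, so the clade is the entire tree.
That clade contains 15 terminal taxa: Bombus, Cavia, Cuon, Gasterosteus, Gulo, Hordeum, Klebsiella, Meleagris, Oncorhynchus, Papio, Rana, Salamandra, Sorghum, Vespa, Xenopus.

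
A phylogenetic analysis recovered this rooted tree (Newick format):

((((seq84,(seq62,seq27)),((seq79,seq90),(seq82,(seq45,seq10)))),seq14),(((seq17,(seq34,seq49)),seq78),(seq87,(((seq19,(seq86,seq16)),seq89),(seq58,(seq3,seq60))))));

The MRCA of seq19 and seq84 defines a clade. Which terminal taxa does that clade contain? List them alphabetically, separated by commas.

Tracing seq19: it sits inside (seq19,(seq86,seq16)).
Tracing seq84: it sits inside (seq84,(seq62,seq27)).
The smallest clade enclosing both is the whole tree (their MRCA is the root), so the answer is all 21 tips in alphabetical order.

seq10, seq14, seq16, seq17, seq19, seq27, seq3, seq34, seq45, seq49, seq58, seq60, seq62, seq78, seq79, seq82, seq84, seq86, seq87, seq89, seq90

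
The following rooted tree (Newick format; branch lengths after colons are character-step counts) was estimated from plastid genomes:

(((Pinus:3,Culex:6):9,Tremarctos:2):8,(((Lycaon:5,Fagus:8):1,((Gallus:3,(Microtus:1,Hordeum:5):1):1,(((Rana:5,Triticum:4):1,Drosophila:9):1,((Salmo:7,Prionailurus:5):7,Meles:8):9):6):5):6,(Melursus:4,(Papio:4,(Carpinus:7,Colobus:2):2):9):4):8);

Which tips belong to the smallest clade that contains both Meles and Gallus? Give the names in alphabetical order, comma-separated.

Tracing Meles: it sits inside ((Salmo,Prionailurus),Meles).
Tracing Gallus: it sits inside (Gallus,(Microtus,Hordeum)).
The smallest clade enclosing both is ((Gallus,(Microtus,Hordeum)),(((Rana,Triticum),Drosophila),((Salmo,Prionailurus),Meles))); the answer is its 9 terminal taxa in alphabetical order.

Drosophila, Gallus, Hordeum, Meles, Microtus, Prionailurus, Rana, Salmo, Triticum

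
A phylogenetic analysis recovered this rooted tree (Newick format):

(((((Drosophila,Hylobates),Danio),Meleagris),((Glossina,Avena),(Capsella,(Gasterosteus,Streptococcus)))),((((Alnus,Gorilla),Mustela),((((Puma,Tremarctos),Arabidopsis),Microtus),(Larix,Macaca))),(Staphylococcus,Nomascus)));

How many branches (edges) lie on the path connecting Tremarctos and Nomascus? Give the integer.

8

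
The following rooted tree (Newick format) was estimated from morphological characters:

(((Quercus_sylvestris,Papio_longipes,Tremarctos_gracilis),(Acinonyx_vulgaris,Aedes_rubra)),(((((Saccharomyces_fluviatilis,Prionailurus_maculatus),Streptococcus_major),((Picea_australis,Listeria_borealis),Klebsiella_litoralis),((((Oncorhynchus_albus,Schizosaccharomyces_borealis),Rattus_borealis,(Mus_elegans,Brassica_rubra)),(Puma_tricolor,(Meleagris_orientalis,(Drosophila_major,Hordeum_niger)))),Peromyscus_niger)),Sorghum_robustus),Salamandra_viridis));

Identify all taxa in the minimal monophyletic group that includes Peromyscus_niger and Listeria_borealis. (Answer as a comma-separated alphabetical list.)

Brassica_rubra, Drosophila_major, Hordeum_niger, Klebsiella_litoralis, Listeria_borealis, Meleagris_orientalis, Mus_elegans, Oncorhynchus_albus, Peromyscus_niger, Picea_australis, Prionailurus_maculatus, Puma_tricolor, Rattus_borealis, Saccharomyces_fluviatilis, Schizosaccharomyces_borealis, Streptococcus_major

Tracing Peromyscus_niger: it sits inside ((((Oncorhynchus_albus,Schizosaccharomyces_borealis),Rattus_borealis,(Mus_elegans,Brassica_rubra)),(Puma_tricolor,(Meleagris_orientalis,(Drosophila_major,Hordeum_niger)))),Peromyscus_niger).
Tracing Listeria_borealis: it sits inside (Picea_australis,Listeria_borealis).
The smallest clade enclosing both is (((Saccharomyces_fluviatilis,Prionailurus_maculatus),Streptococcus_major),((Picea_australis,Listeria_borealis),Klebsiella_litoralis),((((Oncorhynchus_albus,Schizosaccharomyces_borealis),Rattus_borealis,(Mus_elegans,Brassica_rubra)),(Puma_tricolor,(Meleagris_orientalis,(Drosophila_major,Hordeum_niger)))),Peromyscus_niger)); the answer is its 16 terminal taxa in alphabetical order.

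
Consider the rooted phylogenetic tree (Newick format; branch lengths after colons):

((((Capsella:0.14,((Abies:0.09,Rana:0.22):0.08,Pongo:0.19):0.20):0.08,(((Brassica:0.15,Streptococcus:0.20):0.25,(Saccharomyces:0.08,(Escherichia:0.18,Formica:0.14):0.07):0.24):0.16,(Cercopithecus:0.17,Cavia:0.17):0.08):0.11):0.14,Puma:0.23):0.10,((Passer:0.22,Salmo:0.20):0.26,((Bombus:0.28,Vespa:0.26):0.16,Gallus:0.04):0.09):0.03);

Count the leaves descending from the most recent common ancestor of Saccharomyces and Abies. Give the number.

The MRCA of Saccharomyces and Abies is the node subtending ((Capsella,((Abies,Rana),Pongo)),(((Brassica,Streptococcus),(Saccharomyces,(Escherichia,Formica))),(Cercopithecus,Cavia))).
That clade contains 11 terminal taxa: Abies, Brassica, Capsella, Cavia, Cercopithecus, Escherichia, Formica, Pongo, Rana, Saccharomyces, Streptococcus.

11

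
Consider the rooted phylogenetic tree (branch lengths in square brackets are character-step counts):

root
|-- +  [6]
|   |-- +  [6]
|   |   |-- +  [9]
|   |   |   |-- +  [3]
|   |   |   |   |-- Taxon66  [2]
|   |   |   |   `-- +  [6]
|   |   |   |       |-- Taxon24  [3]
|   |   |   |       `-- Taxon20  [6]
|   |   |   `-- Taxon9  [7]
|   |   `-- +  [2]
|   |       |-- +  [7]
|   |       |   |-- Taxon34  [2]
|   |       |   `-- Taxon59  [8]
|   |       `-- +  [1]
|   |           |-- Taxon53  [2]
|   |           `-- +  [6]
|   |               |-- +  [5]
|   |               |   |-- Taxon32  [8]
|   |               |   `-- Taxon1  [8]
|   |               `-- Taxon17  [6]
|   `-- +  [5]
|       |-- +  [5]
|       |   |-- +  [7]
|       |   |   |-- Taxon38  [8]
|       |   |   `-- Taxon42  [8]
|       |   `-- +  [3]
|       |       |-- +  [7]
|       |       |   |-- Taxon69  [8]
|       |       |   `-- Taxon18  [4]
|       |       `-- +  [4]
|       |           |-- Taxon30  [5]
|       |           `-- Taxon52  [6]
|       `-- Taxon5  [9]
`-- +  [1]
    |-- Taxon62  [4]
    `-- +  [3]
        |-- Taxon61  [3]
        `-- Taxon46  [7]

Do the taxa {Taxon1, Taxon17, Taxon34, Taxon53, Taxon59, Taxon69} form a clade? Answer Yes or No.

The MRCA of the listed taxa subtends ((((Taxon66,(Taxon24,Taxon20)),Taxon9),((Taxon34,Taxon59),(Taxon53,((Taxon32,Taxon1),Taxon17)))),(((Taxon38,Taxon42),((Taxon69,Taxon18),(Taxon30,Taxon52))),Taxon5)).
That clade also contains Taxon18, Taxon20, Taxon24, Taxon30, Taxon32, Taxon38, Taxon42, Taxon5, Taxon52, Taxon66, Taxon9, which are not in the proposed group, so the group is not monophyletic.

No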